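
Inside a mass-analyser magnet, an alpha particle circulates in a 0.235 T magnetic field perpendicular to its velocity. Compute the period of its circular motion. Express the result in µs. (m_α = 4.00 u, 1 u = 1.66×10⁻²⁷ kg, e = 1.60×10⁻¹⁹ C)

The cyclotron period is independent of speed: T = 2πm/(qB).
T = 2π(6.64×10^-27) / [(2×1.60×10^-19)(0.235)] = 5.55×10^-7 s.

T ≈ 0.555 µs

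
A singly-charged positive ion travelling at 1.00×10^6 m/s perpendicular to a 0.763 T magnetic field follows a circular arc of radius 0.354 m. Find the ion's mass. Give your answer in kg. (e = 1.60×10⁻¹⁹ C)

qvB = mv²/r ⇒ m = qBr/v.
m = (1×1.60×10^-19)(0.763)(0.354) / (1.00×10^6) = 4.32×10^-26 kg.

m ≈ 4.32×10^-26 kg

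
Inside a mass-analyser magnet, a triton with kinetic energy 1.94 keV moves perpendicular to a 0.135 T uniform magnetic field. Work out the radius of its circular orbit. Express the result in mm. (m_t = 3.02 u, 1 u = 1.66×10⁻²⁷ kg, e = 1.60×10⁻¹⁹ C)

Convert the energy: K = 1.94 keV = 3.10×10^-16 J.
v = √(2K/m) = √(2·3.10×10^-16/5.01×10^-27) = 3.52×10^5 m/s.
r = mv/(qB) = (5.01×10^-27)(3.52×10^5) / [(1×1.60×10^-19)(0.135)] = 0.0817 m.

r ≈ 81.7 mm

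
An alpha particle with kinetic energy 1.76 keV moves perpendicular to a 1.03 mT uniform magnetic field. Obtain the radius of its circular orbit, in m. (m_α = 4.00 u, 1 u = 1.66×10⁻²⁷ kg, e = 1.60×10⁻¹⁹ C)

Convert the energy: K = 1.76 keV = 2.82×10^-16 J.
v = √(2K/m) = √(2·2.82×10^-16/6.64×10^-27) = 2.91×10^5 m/s.
r = mv/(qB) = (6.64×10^-27)(2.91×10^5) / [(2×1.60×10^-19)(1.03×10^-3)] = 5.87 m.

r ≈ 5.87 m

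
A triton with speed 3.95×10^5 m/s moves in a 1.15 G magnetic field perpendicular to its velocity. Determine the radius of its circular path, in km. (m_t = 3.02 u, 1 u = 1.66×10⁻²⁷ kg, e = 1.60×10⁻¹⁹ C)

r ≈ 0.108 km

The magnetic force provides the centripetal force: qvB = mv²/r, so r = mv/(qB).
r = (5.01×10^-27 kg)(3.95×10^5 m/s) / [(1×1.60×10^-19 C)(1.15×10^-4 T)] = 108 m.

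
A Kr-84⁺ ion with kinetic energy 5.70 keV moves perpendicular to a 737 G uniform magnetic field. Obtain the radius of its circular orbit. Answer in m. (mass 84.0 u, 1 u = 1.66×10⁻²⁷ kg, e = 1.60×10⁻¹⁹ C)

Convert the energy: K = 5.70 keV = 9.12×10^-16 J.
v = √(2K/m) = √(2·9.12×10^-16/1.39×10^-25) = 1.14×10^5 m/s.
r = mv/(qB) = (1.39×10^-25)(1.14×10^5) / [(1×1.60×10^-19)(0.0737)] = 1.35 m.

r ≈ 1.35 m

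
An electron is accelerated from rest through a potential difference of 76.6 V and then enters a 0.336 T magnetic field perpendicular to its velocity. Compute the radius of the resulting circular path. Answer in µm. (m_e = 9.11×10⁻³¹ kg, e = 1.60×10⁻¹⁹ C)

r ≈ 87.9 µm

The kinetic energy gained is K = qV = (1×1.60×10^-19)(76.6) = 1.23×10^-17 J.
v = √(2K/m) = 5.19×10^6 m/s.
r = mv/(qB) = (9.11×10^-31)(5.19×10^6) / [(1×1.60×10^-19)(0.336)] = 8.79×10^-5 m.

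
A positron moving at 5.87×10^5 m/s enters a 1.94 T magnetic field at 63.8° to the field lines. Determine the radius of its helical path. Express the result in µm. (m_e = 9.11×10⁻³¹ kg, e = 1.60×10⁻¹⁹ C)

r ≈ 1.55 µm

Only the perpendicular component v⊥ = v sin63.8° = 5.27×10^5 m/s is bent by the field.
r = m v⊥ /(qB) = (9.11×10^-31)(5.27×10^5) / [(1×1.60×10^-19)(1.94)] = 1.55×10^-6 m.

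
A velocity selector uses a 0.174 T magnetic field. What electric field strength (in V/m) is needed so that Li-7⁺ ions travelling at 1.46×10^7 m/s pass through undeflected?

qE = qvB ⇒ E = vB = (1.46×10^7)(0.174) = 2.54×10^6 V/m.

E ≈ 2.54×10^6 V/m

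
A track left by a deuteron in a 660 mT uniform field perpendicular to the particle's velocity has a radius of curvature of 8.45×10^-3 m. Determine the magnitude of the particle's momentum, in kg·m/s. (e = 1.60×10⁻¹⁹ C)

Since qvB = mv²/r, the momentum p = mv = qBr.
p = (1×1.60×10^-19)(0.660)(8.45×10^-3) = 8.92×10^-22 kg·m/s.

p ≈ 8.92×10^-22 kg·m/s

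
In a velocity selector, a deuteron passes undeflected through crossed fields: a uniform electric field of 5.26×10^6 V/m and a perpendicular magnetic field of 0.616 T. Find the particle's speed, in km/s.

v ≈ 8540 km/s

For zero net force, qE = qvB, so v = E/B.
v = (5.26×10^6) / (0.616) = 8.54×10^6 m/s.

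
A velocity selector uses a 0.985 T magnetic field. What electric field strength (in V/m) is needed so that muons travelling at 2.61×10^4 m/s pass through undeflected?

E ≈ 2.57×10^4 V/m

qE = qvB ⇒ E = vB = (2.61×10^4)(0.985) = 2.57×10^4 V/m.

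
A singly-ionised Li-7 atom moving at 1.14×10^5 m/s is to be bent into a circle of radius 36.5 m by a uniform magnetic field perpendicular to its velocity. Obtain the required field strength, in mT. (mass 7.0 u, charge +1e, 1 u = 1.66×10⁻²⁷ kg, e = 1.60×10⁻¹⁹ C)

B ≈ 0.227 mT

qvB = mv²/r gives B = mv/(qr).
B = (1.16×10^-26)(1.14×10^5) / [(1×1.60×10^-19)(36.5)] = 2.27×10^-4 T.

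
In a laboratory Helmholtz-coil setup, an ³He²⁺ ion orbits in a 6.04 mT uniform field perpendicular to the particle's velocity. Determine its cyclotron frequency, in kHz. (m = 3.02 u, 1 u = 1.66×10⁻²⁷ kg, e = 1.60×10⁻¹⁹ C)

f ≈ 61.4 kHz

f = qB/(2πm) = (2×1.60×10^-19)(6.04×10^-3) / [2π(5.01×10^-27)] = 6.14×10^4 Hz.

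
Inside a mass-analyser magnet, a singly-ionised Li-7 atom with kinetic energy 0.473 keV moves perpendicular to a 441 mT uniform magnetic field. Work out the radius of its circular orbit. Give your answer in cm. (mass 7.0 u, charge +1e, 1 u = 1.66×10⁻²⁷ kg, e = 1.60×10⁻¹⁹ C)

r ≈ 1.88 cm

Convert the energy: K = 0.473 keV = 7.57×10^-17 J.
v = √(2K/m) = √(2·7.57×10^-17/1.16×10^-26) = 1.14×10^5 m/s.
r = mv/(qB) = (1.16×10^-26)(1.14×10^5) / [(1×1.60×10^-19)(0.441)] = 0.0188 m.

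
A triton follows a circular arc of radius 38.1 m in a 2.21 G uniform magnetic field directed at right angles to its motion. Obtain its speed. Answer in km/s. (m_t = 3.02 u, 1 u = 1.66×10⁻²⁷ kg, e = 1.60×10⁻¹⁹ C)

From qvB = mv²/r, v = qBr/m.
v = (1×1.60×10^-19)(2.21×10^-4)(38.1) / (5.01×10^-27) = 2.69×10^5 m/s.

v ≈ 269 km/s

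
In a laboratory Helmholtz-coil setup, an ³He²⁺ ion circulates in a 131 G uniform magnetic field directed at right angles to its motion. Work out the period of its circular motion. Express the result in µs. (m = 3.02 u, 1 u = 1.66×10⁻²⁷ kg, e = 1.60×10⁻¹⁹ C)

T ≈ 7.51 µs

The cyclotron period is independent of speed: T = 2πm/(qB).
T = 2π(5.01×10^-27) / [(2×1.60×10^-19)(0.0131)] = 7.51×10^-6 s.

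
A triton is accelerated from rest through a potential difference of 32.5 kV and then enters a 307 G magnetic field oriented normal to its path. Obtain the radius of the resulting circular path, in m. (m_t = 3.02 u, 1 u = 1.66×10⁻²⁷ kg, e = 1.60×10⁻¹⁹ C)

The kinetic energy gained is K = qV = (1×1.60×10^-19)(3.25×10^4) = 5.20×10^-15 J.
v = √(2K/m) = 1.44×10^6 m/s.
r = mv/(qB) = (5.01×10^-27)(1.44×10^6) / [(1×1.60×10^-19)(0.0307)] = 1.47 m.

r ≈ 1.47 m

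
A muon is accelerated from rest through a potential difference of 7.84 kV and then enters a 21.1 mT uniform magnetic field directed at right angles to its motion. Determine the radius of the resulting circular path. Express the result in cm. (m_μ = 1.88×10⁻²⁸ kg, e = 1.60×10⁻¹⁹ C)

The kinetic energy gained is K = qV = (1×1.60×10^-19)(7840) = 1.25×10^-15 J.
v = √(2K/m) = 3.65×10^6 m/s.
r = mv/(qB) = (1.88×10^-28)(3.65×10^6) / [(1×1.60×10^-19)(0.0211)] = 0.203 m.

r ≈ 20.3 cm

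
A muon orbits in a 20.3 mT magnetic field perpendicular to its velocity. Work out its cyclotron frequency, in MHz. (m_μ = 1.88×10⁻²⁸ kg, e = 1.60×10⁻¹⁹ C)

f = qB/(2πm) = (1×1.60×10^-19)(0.0203) / [2π(1.88×10^-28)] = 2.75×10^6 Hz.

f ≈ 2.75 MHz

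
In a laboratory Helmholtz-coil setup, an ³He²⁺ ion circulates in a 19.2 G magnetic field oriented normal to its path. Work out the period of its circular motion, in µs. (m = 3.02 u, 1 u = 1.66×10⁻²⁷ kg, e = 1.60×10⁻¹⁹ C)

The cyclotron period is independent of speed: T = 2πm/(qB).
T = 2π(5.01×10^-27) / [(2×1.60×10^-19)(1.92×10^-3)] = 5.13×10^-5 s.

T ≈ 51.3 µs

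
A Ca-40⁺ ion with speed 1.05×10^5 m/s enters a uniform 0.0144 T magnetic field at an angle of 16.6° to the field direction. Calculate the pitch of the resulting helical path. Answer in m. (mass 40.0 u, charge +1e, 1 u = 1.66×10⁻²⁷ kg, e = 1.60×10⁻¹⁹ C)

The velocity component along B is v∥ = v cos16.6° = 1.01×10^5 m/s.
The cyclotron period T = 2πm/(qB) = 1.81×10^-4 s is set by m, q, B alone.
Pitch = v∥·T = (1.01×10^5)(1.81×10^-4) = 18.2 m.

pitch ≈ 18.2 m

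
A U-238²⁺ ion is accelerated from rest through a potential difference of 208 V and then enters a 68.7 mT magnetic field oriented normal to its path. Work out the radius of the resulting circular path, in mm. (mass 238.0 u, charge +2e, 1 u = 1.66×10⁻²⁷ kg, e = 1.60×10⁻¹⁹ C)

The kinetic energy gained is K = qV = (2×1.60×10^-19)(208) = 6.66×10^-17 J.
v = √(2K/m) = 1.84×10^4 m/s.
r = mv/(qB) = (3.95×10^-25)(1.84×10^4) / [(2×1.60×10^-19)(0.0687)] = 0.330 m.

r ≈ 330 mm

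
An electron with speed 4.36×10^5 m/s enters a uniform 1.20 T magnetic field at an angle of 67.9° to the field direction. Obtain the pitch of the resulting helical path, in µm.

pitch ≈ 4.89 µm

The velocity component along B is v∥ = v cos67.9° = 1.64×10^5 m/s.
The cyclotron period T = 2πm/(qB) = 2.98×10^-11 s is set by m, q, B alone.
Pitch = v∥·T = (1.64×10^5)(2.98×10^-11) = 4.89×10^-6 m.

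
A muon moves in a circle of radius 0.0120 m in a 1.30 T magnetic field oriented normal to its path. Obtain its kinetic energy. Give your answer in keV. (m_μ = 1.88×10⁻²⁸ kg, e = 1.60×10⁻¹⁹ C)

v = qBr/m = (1×1.60×10^-19)(1.30)(0.0120) / (1.88×10^-28) = 1.33×10^7 m/s.
K = ½mv² = 0.5·(1.88×10^-28)·(1.33×10^7)² = 1.66×10^-14 J = 104 keV.

K ≈ 104 keV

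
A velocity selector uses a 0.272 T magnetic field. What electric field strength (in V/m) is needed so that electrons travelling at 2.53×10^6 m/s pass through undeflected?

qE = qvB ⇒ E = vB = (2.53×10^6)(0.272) = 6.88×10^5 V/m.

E ≈ 6.88×10^5 V/m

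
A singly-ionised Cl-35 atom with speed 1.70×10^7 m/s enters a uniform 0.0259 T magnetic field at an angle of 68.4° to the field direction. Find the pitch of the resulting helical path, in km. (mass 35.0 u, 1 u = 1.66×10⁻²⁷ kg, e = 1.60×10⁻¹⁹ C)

pitch ≈ 0.551 km

The velocity component along B is v∥ = v cos68.4° = 6.26×10^6 m/s.
The cyclotron period T = 2πm/(qB) = 8.81×10^-5 s is set by m, q, B alone.
Pitch = v∥·T = (6.26×10^6)(8.81×10^-5) = 551 m.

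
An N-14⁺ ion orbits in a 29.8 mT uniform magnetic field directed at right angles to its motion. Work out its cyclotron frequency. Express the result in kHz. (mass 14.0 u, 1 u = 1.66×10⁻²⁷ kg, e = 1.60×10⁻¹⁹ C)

f ≈ 32.7 kHz

f = qB/(2πm) = (1×1.60×10^-19)(0.0298) / [2π(2.32×10^-26)] = 3.27×10^4 Hz.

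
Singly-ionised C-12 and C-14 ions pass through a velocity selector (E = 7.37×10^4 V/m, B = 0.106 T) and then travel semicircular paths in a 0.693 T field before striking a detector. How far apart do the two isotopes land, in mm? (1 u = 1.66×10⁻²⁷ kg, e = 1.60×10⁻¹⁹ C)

Both emerge at v = E/B₁ = 6.95×10^5 m/s.
r = mv/(qB₂), so r₁ = 0.1249 m and r₂ = 0.1457 m, giving Δr = 0.0208 m.
After a semicircle each ion lands a diameter 2r from the entry slit, so the separation is 2Δr = 0.0416 m.

Δd ≈ 41.6 mm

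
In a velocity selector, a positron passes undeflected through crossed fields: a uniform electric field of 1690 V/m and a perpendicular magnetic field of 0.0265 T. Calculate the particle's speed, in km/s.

v ≈ 63.8 km/s

For zero net force, qE = qvB, so v = E/B.
v = (1690) / (0.0265) = 6.38×10^4 m/s.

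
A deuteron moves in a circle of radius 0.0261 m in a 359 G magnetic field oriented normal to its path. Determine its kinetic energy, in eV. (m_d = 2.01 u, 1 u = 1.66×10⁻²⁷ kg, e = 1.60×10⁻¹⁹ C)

v = qBr/m = (1×1.60×10^-19)(0.0359)(0.0261) / (3.34×10^-27) = 4.49×10^4 m/s.
K = ½mv² = 0.5·(3.34×10^-27)·(4.49×10^4)² = 3.37×10^-18 J = 21.1 eV.

K ≈ 21.1 eV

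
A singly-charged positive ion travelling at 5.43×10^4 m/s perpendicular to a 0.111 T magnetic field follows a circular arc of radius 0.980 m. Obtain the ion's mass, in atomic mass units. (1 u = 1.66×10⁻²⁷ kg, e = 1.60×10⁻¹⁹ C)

m ≈ 193 u

qvB = mv²/r ⇒ m = qBr/v.
m = (1×1.60×10^-19)(0.111)(0.980) / (5.43×10^4) = 3.21×10^-25 kg = 193 u.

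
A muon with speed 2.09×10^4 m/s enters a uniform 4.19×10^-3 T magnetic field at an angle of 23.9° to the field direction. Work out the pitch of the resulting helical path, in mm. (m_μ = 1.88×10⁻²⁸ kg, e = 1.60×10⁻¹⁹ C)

The velocity component along B is v∥ = v cos23.9° = 1.91×10^4 m/s.
The cyclotron period T = 2πm/(qB) = 1.76×10^-6 s is set by m, q, B alone.
Pitch = v∥·T = (1.91×10^4)(1.76×10^-6) = 0.0337 m.

pitch ≈ 33.7 mm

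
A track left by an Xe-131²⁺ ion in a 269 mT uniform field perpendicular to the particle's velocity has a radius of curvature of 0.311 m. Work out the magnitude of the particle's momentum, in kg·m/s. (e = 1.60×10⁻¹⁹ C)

Since qvB = mv²/r, the momentum p = mv = qBr.
p = (2×1.60×10^-19)(0.269)(0.311) = 2.68×10^-20 kg·m/s.

p ≈ 2.68×10^-20 kg·m/s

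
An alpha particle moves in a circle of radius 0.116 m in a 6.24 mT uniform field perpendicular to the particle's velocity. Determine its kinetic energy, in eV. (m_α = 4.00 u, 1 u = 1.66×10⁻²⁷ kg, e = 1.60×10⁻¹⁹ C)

v = qBr/m = (2×1.60×10^-19)(6.24×10^-3)(0.116) / (6.64×10^-27) = 3.49×10^4 m/s.
K = ½mv² = 0.5·(6.64×10^-27)·(3.49×10^4)² = 4.04×10^-18 J = 25.3 eV.

K ≈ 25.3 eV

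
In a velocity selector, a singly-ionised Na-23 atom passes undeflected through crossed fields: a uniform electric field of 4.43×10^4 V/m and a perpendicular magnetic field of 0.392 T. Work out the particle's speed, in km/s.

For zero net force, qE = qvB, so v = E/B.
v = (4.43×10^4) / (0.392) = 1.13×10^5 m/s.

v ≈ 113 km/s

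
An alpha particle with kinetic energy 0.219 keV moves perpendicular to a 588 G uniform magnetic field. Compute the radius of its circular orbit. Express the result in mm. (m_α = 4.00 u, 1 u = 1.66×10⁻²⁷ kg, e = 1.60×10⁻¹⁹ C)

Convert the energy: K = 0.219 keV = 3.50×10^-17 J.
v = √(2K/m) = √(2·3.50×10^-17/6.64×10^-27) = 1.03×10^5 m/s.
r = mv/(qB) = (6.64×10^-27)(1.03×10^5) / [(2×1.60×10^-19)(0.0588)] = 0.0363 m.

r ≈ 36.3 mm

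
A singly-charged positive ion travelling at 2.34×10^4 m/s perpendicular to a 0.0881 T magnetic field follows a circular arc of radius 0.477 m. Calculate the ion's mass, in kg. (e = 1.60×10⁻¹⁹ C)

qvB = mv²/r ⇒ m = qBr/v.
m = (1×1.60×10^-19)(0.0881)(0.477) / (2.34×10^4) = 2.87×10^-25 kg.

m ≈ 2.87×10^-25 kg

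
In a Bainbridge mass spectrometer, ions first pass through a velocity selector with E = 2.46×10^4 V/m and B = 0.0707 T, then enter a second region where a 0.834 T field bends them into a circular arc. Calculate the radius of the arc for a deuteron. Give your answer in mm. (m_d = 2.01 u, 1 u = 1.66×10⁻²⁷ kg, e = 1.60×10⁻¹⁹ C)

The selector passes v = E/B = 2.46×10^4/0.0707 = 3.48×10^5 m/s.
In the deflection region, r = mv/(qB₂) = (3.34×10^-27)(3.48×10^5) / [(1×1.60×10^-19)(0.834)] = 8.70×10^-3 m.

r ≈ 8.70 mm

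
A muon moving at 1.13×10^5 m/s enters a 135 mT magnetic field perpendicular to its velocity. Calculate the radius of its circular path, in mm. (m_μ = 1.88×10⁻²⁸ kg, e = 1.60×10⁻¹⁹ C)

The magnetic force provides the centripetal force: qvB = mv²/r, so r = mv/(qB).
r = (1.88×10^-28 kg)(1.13×10^5 m/s) / [(1×1.60×10^-19 C)(0.135 T)] = 9.84×10^-4 m.

r ≈ 0.984 mm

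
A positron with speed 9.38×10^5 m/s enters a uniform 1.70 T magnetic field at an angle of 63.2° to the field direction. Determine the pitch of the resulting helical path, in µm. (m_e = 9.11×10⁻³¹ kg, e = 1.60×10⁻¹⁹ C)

pitch ≈ 8.90 µm

The velocity component along B is v∥ = v cos63.2° = 4.23×10^5 m/s.
The cyclotron period T = 2πm/(qB) = 2.10×10^-11 s is set by m, q, B alone.
Pitch = v∥·T = (4.23×10^5)(2.10×10^-11) = 8.90×10^-6 m.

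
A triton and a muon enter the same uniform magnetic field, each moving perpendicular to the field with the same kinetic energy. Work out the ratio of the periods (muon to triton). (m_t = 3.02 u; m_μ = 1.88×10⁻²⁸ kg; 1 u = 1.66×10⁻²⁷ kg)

ratio ≈ 0.0375

T = 2πm/(qB) is independent of speed, so T₂/T₁ = (m₂/q₂)/(m₁/q₁).
T_{muon}/T_{triton} = (1.88×10^-28/1e) / (5.01×10^-27/1e) = 0.0375.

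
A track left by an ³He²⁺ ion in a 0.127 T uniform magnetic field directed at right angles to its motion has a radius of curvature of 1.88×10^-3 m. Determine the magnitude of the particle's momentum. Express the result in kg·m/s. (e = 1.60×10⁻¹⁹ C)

p ≈ 7.64×10^-23 kg·m/s

Since qvB = mv²/r, the momentum p = mv = qBr.
p = (2×1.60×10^-19)(0.127)(1.88×10^-3) = 7.64×10^-23 kg·m/s.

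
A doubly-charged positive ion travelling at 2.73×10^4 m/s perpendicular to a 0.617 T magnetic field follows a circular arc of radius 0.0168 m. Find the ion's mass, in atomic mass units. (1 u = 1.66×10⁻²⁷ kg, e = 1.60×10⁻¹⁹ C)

qvB = mv²/r ⇒ m = qBr/v.
m = (2×1.60×10^-19)(0.617)(0.0168) / (2.73×10^4) = 1.22×10^-25 kg = 73.2 u.

m ≈ 73.2 u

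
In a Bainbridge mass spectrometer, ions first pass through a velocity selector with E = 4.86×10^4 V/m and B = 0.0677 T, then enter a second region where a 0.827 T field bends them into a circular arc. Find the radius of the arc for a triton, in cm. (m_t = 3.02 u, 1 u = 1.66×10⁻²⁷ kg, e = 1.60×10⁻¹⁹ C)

r ≈ 2.72 cm

The selector passes v = E/B = 4.86×10^4/0.0677 = 7.18×10^5 m/s.
In the deflection region, r = mv/(qB₂) = (5.01×10^-27)(7.18×10^5) / [(1×1.60×10^-19)(0.827)] = 0.0272 m.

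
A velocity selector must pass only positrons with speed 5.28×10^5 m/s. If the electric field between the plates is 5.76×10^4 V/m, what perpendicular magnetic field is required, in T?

qE = qvB ⇒ B = E/v = (5.76×10^4) / (5.28×10^5) = 0.109 T.

B ≈ 0.109 T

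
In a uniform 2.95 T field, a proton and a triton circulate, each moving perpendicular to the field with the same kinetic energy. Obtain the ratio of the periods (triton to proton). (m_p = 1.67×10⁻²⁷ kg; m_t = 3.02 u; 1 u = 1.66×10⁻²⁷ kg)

ratio ≈ 3.00

T = 2πm/(qB) is independent of speed, so T₂/T₁ = (m₂/q₂)/(m₁/q₁).
T_{triton}/T_{proton} = (5.01×10^-27/1e) / (1.67×10^-27/1e) = 3.00.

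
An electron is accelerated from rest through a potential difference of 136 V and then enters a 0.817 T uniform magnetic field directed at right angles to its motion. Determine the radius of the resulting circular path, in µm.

The kinetic energy gained is K = qV = (1×1.60×10^-19)(136) = 2.18×10^-17 J.
v = √(2K/m) = 6.91×10^6 m/s.
r = mv/(qB) = (9.11×10^-31)(6.91×10^6) / [(1×1.60×10^-19)(0.817)] = 4.82×10^-5 m.

r ≈ 48.2 µm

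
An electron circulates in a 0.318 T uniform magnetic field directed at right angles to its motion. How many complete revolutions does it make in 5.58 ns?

N = 49

T = 2πm/(qB) = 2π(9.11×10^-31) / [(1×1.60×10^-19)(0.318)] = 1.1250×10^-10 s.
N = t/T = 5.58×10^-9 / 1.1250×10^-10 ≈ 49.60, so 49 complete revolutions.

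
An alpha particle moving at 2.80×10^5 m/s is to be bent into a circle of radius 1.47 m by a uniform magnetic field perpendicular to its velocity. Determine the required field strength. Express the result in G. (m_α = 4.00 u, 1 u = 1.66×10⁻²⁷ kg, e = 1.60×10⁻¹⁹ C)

qvB = mv²/r gives B = mv/(qr).
B = (6.64×10^-27)(2.80×10^5) / [(2×1.60×10^-19)(1.47)] = 3.95×10^-3 T.

B ≈ 39.5 G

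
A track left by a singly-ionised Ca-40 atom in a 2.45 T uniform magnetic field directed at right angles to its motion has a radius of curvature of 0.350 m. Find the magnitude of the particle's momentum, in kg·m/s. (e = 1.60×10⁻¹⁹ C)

p ≈ 1.37×10^-19 kg·m/s

Since qvB = mv²/r, the momentum p = mv = qBr.
p = (1×1.60×10^-19)(2.45)(0.350) = 1.37×10^-19 kg·m/s.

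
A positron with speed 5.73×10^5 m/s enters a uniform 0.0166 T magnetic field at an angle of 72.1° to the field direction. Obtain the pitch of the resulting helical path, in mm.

pitch ≈ 0.380 mm

The velocity component along B is v∥ = v cos72.1° = 1.76×10^5 m/s.
The cyclotron period T = 2πm/(qB) = 2.16×10^-9 s is set by m, q, B alone.
Pitch = v∥·T = (1.76×10^5)(2.16×10^-9) = 3.80×10^-4 m.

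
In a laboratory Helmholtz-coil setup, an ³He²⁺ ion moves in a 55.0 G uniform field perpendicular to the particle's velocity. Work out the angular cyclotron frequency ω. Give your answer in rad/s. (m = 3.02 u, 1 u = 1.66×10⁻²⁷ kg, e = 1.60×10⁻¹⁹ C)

ω ≈ 3.51×10^5 rad/s

ω = qB/m = (2×1.60×10^-19)(5.50×10^-3) / (5.01×10^-27) = 3.51×10^5 rad/s.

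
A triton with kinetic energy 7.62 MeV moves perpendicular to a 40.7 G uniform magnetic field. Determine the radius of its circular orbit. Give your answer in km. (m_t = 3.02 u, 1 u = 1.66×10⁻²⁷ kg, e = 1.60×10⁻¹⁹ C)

Convert the energy: K = 7.62 MeV = 1.22×10^-12 J.
v = √(2K/m) = √(2·1.22×10^-12/5.01×10^-27) = 2.21×10^7 m/s.
r = mv/(qB) = (5.01×10^-27)(2.21×10^7) / [(1×1.60×10^-19)(4.07×10^-3)] = 170 m.

r ≈ 0.170 km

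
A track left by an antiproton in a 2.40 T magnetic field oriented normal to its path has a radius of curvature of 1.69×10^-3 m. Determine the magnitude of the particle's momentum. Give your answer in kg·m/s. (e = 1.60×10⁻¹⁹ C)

Since qvB = mv²/r, the momentum p = mv = qBr.
p = (1×1.60×10^-19)(2.40)(1.69×10^-3) = 6.49×10^-22 kg·m/s.

p ≈ 6.49×10^-22 kg·m/s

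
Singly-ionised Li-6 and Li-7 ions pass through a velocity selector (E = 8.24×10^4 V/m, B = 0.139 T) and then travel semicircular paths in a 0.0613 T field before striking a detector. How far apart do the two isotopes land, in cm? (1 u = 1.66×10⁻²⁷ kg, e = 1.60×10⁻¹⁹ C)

Both emerge at v = E/B₁ = 5.93×10^5 m/s.
r = mv/(qB₂), so r₁ = 0.602 m and r₂ = 0.702 m, giving Δr = 0.100 m.
After a semicircle each ion lands a diameter 2r from the entry slit, so the separation is 2Δr = 0.201 m.

Δd ≈ 20.1 cm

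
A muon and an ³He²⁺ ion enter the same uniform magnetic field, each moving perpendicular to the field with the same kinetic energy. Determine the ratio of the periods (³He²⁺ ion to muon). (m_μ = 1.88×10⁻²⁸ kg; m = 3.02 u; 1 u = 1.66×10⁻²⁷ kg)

T = 2πm/(qB) is independent of speed, so T₂/T₁ = (m₂/q₂)/(m₁/q₁).
T_{³He²⁺ ion}/T_{muon} = (5.01×10^-27/2e) / (1.88×10^-28/1e) = 13.3.

ratio ≈ 13.3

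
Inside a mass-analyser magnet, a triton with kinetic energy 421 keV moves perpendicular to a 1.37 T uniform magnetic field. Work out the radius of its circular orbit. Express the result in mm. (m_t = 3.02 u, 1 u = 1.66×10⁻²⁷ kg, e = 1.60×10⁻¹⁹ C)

r ≈ 119 mm

Convert the energy: K = 421 keV = 6.74×10^-14 J.
v = √(2K/m) = √(2·6.74×10^-14/5.01×10^-27) = 5.18×10^6 m/s.
r = mv/(qB) = (5.01×10^-27)(5.18×10^6) / [(1×1.60×10^-19)(1.37)] = 0.119 m.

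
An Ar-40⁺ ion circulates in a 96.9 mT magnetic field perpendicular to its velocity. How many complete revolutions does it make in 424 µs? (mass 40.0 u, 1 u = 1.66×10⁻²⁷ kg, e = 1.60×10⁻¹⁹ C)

N = 15

T = 2πm/(qB) = 2π(6.64×10^-26) / [(1×1.60×10^-19)(0.0969)] = 2.6909×10^-5 s.
N = t/T = 4.24×10^-4 / 2.6909×10^-5 ≈ 15.76, so 15 complete revolutions.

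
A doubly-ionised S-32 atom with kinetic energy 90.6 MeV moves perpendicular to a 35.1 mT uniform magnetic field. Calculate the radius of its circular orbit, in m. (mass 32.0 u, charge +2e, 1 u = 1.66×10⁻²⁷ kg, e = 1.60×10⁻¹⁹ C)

r ≈ 110 m

Convert the energy: K = 90.6 MeV = 1.45×10^-11 J.
v = √(2K/m) = √(2·1.45×10^-11/5.31×10^-26) = 2.34×10^7 m/s.
r = mv/(qB) = (5.31×10^-26)(2.34×10^7) / [(2×1.60×10^-19)(0.0351)] = 110 m.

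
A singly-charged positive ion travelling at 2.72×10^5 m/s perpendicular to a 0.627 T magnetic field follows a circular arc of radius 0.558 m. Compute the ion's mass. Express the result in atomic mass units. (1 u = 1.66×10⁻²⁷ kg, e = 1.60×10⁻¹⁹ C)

m ≈ 124 u

qvB = mv²/r ⇒ m = qBr/v.
m = (1×1.60×10^-19)(0.627)(0.558) / (2.72×10^5) = 2.06×10^-25 kg = 124 u.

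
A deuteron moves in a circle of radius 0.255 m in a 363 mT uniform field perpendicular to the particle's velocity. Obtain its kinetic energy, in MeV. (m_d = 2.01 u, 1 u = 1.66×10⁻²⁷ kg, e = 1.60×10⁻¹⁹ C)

v = qBr/m = (1×1.60×10^-19)(0.363)(0.255) / (3.34×10^-27) = 4.44×10^6 m/s.
K = ½mv² = 0.5·(3.34×10^-27)·(4.44×10^6)² = 3.29×10^-14 J = 0.205 MeV.

K ≈ 0.205 MeV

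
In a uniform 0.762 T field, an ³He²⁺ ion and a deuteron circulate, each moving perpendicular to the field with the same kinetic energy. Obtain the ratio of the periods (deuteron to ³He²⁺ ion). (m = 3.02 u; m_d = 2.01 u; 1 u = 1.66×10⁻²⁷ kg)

T = 2πm/(qB) is independent of speed, so T₂/T₁ = (m₂/q₂)/(m₁/q₁).
T_{deuteron}/T_{³He²⁺ ion} = (3.34×10^-27/1e) / (5.01×10^-27/2e) = 1.33.

ratio ≈ 1.33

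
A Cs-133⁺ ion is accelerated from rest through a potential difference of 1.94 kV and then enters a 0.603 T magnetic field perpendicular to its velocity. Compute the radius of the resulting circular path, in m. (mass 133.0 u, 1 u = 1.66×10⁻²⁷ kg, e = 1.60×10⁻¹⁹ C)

r ≈ 0.121 m

The kinetic energy gained is K = qV = (1×1.60×10^-19)(1940) = 3.10×10^-16 J.
v = √(2K/m) = 5.30×10^4 m/s.
r = mv/(qB) = (2.21×10^-25)(5.30×10^4) / [(1×1.60×10^-19)(0.603)] = 0.121 m.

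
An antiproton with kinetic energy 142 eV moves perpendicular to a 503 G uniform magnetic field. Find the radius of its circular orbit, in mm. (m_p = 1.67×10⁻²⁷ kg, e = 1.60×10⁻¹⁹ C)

r ≈ 34.2 mm

Convert the energy: K = 142 eV = 2.27×10^-17 J.
v = √(2K/m) = √(2·2.27×10^-17/1.67×10^-27) = 1.65×10^5 m/s.
r = mv/(qB) = (1.67×10^-27)(1.65×10^5) / [(1×1.60×10^-19)(0.0503)] = 0.0342 m.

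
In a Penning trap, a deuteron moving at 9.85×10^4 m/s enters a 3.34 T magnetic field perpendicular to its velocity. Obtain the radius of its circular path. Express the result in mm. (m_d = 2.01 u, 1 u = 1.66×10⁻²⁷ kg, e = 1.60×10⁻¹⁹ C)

The magnetic force provides the centripetal force: qvB = mv²/r, so r = mv/(qB).
r = (3.34×10^-27 kg)(9.85×10^4 m/s) / [(1×1.60×10^-19 C)(3.34 T)] = 6.15×10^-4 m.

r ≈ 0.615 mm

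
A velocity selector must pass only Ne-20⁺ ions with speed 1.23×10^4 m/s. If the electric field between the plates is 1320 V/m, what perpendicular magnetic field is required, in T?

B ≈ 0.107 T

qE = qvB ⇒ B = E/v = (1320) / (1.23×10^4) = 0.107 T.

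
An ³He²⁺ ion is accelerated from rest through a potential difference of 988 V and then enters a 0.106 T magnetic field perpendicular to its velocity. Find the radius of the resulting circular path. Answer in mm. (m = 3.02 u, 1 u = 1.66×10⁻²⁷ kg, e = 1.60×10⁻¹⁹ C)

r ≈ 52.5 mm

The kinetic energy gained is K = qV = (2×1.60×10^-19)(988) = 3.16×10^-16 J.
v = √(2K/m) = 3.55×10^5 m/s.
r = mv/(qB) = (5.01×10^-27)(3.55×10^5) / [(2×1.60×10^-19)(0.106)] = 0.0525 m.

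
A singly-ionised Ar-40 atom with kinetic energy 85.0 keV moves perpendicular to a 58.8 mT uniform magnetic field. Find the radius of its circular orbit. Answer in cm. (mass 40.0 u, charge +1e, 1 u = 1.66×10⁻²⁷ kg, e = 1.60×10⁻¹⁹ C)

r ≈ 452 cm

Convert the energy: K = 85.0 keV = 1.36×10^-14 J.
v = √(2K/m) = √(2·1.36×10^-14/6.64×10^-26) = 6.40×10^5 m/s.
r = mv/(qB) = (6.64×10^-26)(6.40×10^5) / [(1×1.60×10^-19)(0.0588)] = 4.52 m.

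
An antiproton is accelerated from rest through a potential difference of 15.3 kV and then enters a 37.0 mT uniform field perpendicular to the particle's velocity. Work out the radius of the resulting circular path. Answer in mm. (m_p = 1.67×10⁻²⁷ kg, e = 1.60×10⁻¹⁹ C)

r ≈ 483 mm

The kinetic energy gained is K = qV = (1×1.60×10^-19)(1.53×10^4) = 2.45×10^-15 J.
v = √(2K/m) = 1.71×10^6 m/s.
r = mv/(qB) = (1.67×10^-27)(1.71×10^6) / [(1×1.60×10^-19)(0.0370)] = 0.483 m.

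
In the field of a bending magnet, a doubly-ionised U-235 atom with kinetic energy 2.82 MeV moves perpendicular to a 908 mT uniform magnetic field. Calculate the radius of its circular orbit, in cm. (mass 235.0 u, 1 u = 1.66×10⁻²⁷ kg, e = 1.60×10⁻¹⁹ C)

Convert the energy: K = 2.82 MeV = 4.51×10^-13 J.
v = √(2K/m) = √(2·4.51×10^-13/3.90×10^-25) = 1.52×10^6 m/s.
r = mv/(qB) = (3.90×10^-25)(1.52×10^6) / [(2×1.60×10^-19)(0.908)] = 2.04 m.

r ≈ 204 cm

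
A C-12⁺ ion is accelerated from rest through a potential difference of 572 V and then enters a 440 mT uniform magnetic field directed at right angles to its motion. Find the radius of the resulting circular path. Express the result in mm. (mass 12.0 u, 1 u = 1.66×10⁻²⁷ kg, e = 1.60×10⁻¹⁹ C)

r ≈ 27.1 mm

The kinetic energy gained is K = qV = (1×1.60×10^-19)(572) = 9.15×10^-17 J.
v = √(2K/m) = 9.59×10^4 m/s.
r = mv/(qB) = (1.99×10^-26)(9.59×10^4) / [(1×1.60×10^-19)(0.440)] = 0.0271 m.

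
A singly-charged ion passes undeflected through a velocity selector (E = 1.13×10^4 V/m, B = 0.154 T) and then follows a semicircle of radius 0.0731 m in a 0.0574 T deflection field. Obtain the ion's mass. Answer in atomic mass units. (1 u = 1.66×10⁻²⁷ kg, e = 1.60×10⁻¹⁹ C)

v = E/B₁ = 7.34×10^4 m/s.
From r = mv/(qB₂), m = qB₂r/v = (1×1.60×10^-19)(0.0574)(0.0731) / (7.34×10^4) = 9.15×10^-27 kg.
In atomic mass units: m = 9.15×10^-27 / 1.66×10^-27 = 5.51 u.

m ≈ 5.51 u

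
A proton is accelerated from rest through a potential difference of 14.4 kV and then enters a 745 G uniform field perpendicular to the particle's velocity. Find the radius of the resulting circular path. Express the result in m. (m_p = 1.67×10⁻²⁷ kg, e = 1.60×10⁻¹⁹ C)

r ≈ 0.233 m

The kinetic energy gained is K = qV = (1×1.60×10^-19)(1.44×10^4) = 2.30×10^-15 J.
v = √(2K/m) = 1.66×10^6 m/s.
r = mv/(qB) = (1.67×10^-27)(1.66×10^6) / [(1×1.60×10^-19)(0.0745)] = 0.233 m.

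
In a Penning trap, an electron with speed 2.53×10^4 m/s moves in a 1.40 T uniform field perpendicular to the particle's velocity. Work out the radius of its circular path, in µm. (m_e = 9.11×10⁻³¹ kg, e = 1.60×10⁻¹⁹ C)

The magnetic force provides the centripetal force: qvB = mv²/r, so r = mv/(qB).
r = (9.11×10^-31 kg)(2.53×10^4 m/s) / [(1×1.60×10^-19 C)(1.40 T)] = 1.03×10^-7 m.

r ≈ 0.103 µm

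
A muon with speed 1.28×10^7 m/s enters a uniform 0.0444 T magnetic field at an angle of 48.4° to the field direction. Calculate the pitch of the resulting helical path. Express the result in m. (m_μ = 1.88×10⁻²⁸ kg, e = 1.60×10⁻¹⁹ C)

The velocity component along B is v∥ = v cos48.4° = 8.50×10^6 m/s.
The cyclotron period T = 2πm/(qB) = 1.66×10^-7 s is set by m, q, B alone.
Pitch = v∥·T = (8.50×10^6)(1.66×10^-7) = 1.41 m.

pitch ≈ 1.41 m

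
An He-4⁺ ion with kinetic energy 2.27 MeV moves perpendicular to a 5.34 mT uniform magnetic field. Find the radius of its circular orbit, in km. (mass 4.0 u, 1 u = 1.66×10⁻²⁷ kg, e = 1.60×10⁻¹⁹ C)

r ≈ 0.0813 km

Convert the energy: K = 2.27 MeV = 3.63×10^-13 J.
v = √(2K/m) = √(2·3.63×10^-13/6.64×10^-27) = 1.05×10^7 m/s.
r = mv/(qB) = (6.64×10^-27)(1.05×10^7) / [(1×1.60×10^-19)(5.34×10^-3)] = 81.3 m.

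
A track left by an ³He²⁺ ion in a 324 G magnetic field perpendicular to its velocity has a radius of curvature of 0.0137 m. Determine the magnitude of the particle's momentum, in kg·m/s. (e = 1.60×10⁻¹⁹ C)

Since qvB = mv²/r, the momentum p = mv = qBr.
p = (2×1.60×10^-19)(0.0324)(0.0137) = 1.42×10^-22 kg·m/s.

p ≈ 1.42×10^-22 kg·m/s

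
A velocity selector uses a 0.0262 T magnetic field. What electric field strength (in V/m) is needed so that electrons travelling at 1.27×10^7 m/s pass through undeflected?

E ≈ 3.33×10^5 V/m

qE = qvB ⇒ E = vB = (1.27×10^7)(0.0262) = 3.33×10^5 V/m.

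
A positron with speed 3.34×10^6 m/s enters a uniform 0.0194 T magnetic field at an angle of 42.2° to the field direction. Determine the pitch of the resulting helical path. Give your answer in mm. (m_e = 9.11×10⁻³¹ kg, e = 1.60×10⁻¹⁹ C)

The velocity component along B is v∥ = v cos42.2° = 2.47×10^6 m/s.
The cyclotron period T = 2πm/(qB) = 1.84×10^-9 s is set by m, q, B alone.
Pitch = v∥·T = (2.47×10^6)(1.84×10^-9) = 4.56×10^-3 m.

pitch ≈ 4.56 mm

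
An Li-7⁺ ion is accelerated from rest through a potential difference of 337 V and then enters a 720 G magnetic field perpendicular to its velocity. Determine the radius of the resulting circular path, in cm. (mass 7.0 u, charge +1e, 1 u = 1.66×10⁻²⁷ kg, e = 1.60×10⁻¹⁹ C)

r ≈ 9.72 cm

The kinetic energy gained is K = qV = (1×1.60×10^-19)(337) = 5.39×10^-17 J.
v = √(2K/m) = 9.63×10^4 m/s.
r = mv/(qB) = (1.16×10^-26)(9.63×10^4) / [(1×1.60×10^-19)(0.0720)] = 0.0972 m.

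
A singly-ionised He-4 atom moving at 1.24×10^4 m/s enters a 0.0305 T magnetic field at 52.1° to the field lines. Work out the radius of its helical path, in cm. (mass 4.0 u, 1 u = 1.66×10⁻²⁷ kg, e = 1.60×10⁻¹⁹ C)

r ≈ 1.33 cm

Only the perpendicular component v⊥ = v sin52.1° = 9780 m/s is bent by the field.
r = m v⊥ /(qB) = (6.64×10^-27)(9780) / [(1×1.60×10^-19)(0.0305)] = 0.0133 m.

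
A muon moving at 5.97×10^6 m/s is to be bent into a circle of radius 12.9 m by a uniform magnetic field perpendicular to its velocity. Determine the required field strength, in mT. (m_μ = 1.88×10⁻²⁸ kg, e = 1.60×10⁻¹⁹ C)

B ≈ 0.544 mT

qvB = mv²/r gives B = mv/(qr).
B = (1.88×10^-28)(5.97×10^6) / [(1×1.60×10^-19)(12.9)] = 5.44×10^-4 T.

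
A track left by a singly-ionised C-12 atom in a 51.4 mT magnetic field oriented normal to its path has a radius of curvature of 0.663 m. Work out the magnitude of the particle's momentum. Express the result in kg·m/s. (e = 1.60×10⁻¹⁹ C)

Since qvB = mv²/r, the momentum p = mv = qBr.
p = (1×1.60×10^-19)(0.0514)(0.663) = 5.45×10^-21 kg·m/s.

p ≈ 5.45×10^-21 kg·m/s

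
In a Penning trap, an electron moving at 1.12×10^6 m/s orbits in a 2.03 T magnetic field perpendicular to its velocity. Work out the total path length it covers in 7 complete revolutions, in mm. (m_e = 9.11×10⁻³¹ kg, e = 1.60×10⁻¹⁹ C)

r = mv/(qB) = 3.14×10^-6 m, so one revolution covers 2πr = 1.97×10^-5 m.
In 7 revolutions: L = 7·2πr = 1.38×10^-4 m.

L ≈ 0.138 mm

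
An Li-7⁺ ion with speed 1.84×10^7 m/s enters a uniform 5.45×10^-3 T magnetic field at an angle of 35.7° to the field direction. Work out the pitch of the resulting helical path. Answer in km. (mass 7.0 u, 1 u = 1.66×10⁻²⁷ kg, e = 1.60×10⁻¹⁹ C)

The velocity component along B is v∥ = v cos35.7° = 1.49×10^7 m/s.
The cyclotron period T = 2πm/(qB) = 8.37×10^-5 s is set by m, q, B alone.
Pitch = v∥·T = (1.49×10^7)(8.37×10^-5) = 1250 m.

pitch ≈ 1.25 km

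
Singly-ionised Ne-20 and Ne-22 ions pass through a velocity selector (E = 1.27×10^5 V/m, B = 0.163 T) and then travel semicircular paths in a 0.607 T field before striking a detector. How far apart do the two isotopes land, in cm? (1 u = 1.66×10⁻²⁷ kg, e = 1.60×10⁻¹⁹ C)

Both emerge at v = E/B₁ = 7.79×10^5 m/s.
r = mv/(qB₂), so r₁ = 0.2663 m and r₂ = 0.2930 m, giving Δr = 0.0266 m.
After a semicircle each ion lands a diameter 2r from the entry slit, so the separation is 2Δr = 0.0533 m.

Δd ≈ 5.33 cm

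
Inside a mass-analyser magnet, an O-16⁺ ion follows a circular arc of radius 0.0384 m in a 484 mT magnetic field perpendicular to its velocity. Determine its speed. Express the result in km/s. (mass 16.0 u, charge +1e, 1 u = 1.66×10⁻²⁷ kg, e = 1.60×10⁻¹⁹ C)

From qvB = mv²/r, v = qBr/m.
v = (1×1.60×10^-19)(0.484)(0.0384) / (2.66×10^-26) = 1.12×10^5 m/s.

v ≈ 112 km/s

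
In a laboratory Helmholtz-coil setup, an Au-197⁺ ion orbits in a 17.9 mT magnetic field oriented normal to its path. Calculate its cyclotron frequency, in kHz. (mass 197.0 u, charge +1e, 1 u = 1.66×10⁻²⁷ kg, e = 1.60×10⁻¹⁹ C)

f ≈ 1.39 kHz

f = qB/(2πm) = (1×1.60×10^-19)(0.0179) / [2π(3.27×10^-25)] = 1390 Hz.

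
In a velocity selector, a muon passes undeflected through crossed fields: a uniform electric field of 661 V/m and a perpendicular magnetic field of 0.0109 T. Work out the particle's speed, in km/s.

For zero net force, qE = qvB, so v = E/B.
v = (661) / (0.0109) = 6.06×10^4 m/s.

v ≈ 60.6 km/s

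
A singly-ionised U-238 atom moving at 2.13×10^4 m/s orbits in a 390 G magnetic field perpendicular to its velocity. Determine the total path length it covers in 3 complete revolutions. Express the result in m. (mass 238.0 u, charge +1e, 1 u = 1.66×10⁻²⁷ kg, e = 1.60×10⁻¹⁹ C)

L ≈ 25.4 m

r = mv/(qB) = 1.35 m, so one revolution covers 2πr = 8.47 m.
In 3 revolutions: L = 3·2πr = 25.4 m.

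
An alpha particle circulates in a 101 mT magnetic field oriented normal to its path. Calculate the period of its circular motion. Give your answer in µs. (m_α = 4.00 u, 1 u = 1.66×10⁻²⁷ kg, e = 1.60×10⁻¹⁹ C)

T ≈ 1.29 µs

The cyclotron period is independent of speed: T = 2πm/(qB).
T = 2π(6.64×10^-27) / [(2×1.60×10^-19)(0.101)] = 1.29×10^-6 s.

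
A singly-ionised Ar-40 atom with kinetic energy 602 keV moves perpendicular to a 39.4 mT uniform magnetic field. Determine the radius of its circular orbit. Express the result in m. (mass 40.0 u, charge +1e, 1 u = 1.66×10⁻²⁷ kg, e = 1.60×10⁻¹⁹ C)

r ≈ 17.9 m

Convert the energy: K = 602 keV = 9.63×10^-14 J.
v = √(2K/m) = √(2·9.63×10^-14/6.64×10^-26) = 1.70×10^6 m/s.
r = mv/(qB) = (6.64×10^-26)(1.70×10^6) / [(1×1.60×10^-19)(0.0394)] = 17.9 m.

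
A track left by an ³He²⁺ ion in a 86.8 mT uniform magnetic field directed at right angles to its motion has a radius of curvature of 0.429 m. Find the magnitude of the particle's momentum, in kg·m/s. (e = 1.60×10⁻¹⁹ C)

Since qvB = mv²/r, the momentum p = mv = qBr.
p = (2×1.60×10^-19)(0.0868)(0.429) = 1.19×10^-20 kg·m/s.

p ≈ 1.19×10^-20 kg·m/s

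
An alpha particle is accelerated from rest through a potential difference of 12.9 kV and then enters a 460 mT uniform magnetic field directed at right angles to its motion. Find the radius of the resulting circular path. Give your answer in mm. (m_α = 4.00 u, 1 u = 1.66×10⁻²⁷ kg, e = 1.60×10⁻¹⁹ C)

r ≈ 50.3 mm

The kinetic energy gained is K = qV = (2×1.60×10^-19)(1.29×10^4) = 4.13×10^-15 J.
v = √(2K/m) = 1.12×10^6 m/s.
r = mv/(qB) = (6.64×10^-27)(1.12×10^6) / [(2×1.60×10^-19)(0.460)] = 0.0503 m.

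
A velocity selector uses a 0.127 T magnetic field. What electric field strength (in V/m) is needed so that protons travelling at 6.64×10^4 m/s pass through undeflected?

E ≈ 8430 V/m

qE = qvB ⇒ E = vB = (6.64×10^4)(0.127) = 8430 V/m.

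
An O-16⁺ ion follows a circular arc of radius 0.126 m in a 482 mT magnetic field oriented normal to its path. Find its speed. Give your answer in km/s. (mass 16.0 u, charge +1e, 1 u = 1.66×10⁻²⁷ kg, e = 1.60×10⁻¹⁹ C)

v ≈ 366 km/s

From qvB = mv²/r, v = qBr/m.
v = (1×1.60×10^-19)(0.482)(0.126) / (2.66×10^-26) = 3.66×10^5 m/s.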